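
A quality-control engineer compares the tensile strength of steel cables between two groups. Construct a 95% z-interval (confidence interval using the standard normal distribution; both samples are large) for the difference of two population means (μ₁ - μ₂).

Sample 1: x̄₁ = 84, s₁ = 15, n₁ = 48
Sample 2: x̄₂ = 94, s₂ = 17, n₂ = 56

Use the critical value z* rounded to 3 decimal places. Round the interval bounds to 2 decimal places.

Both samples are large (n₁ = 48 ≥ 30, n₂ = 56 ≥ 30), so a z-interval for the difference of means applies.

Point estimate: x̄₁ - x̄₂ = 84 - 94 = -10

Standard error: SE = √(s₁²/n₁ + s₂²/n₂)
= √(15²/48 + 17²/56)
= √(4.687500 + 5.160714)
= 3.138186

For 95% confidence, z* = 1.96 (from standard normal table)
Margin of error: E = z* × SE = 1.96 × 3.138186 = 6.1508

Z-interval: (x̄₁ - x̄₂) ± E = -10 ± 6.1508 = (-16.1508, -3.8492)

Rounded to 2 decimal places:

(-16.15, -3.85)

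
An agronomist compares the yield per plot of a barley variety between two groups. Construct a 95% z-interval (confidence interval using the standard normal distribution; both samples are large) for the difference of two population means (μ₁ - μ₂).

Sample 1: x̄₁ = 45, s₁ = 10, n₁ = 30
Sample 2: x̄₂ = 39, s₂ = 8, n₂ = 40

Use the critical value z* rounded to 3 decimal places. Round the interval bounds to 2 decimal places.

Both samples are large (n₁ = 30 ≥ 30, n₂ = 40 ≥ 30), so a z-interval for the difference of means applies.

Point estimate: x̄₁ - x̄₂ = 45 - 39 = 6

Standard error: SE = √(s₁²/n₁ + s₂²/n₂)
= √(10²/30 + 8²/40)
= √(3.333333 + 1.600000)
= 2.221111

For 95% confidence, z* = 1.96 (from standard normal table)
Margin of error: E = z* × SE = 1.96 × 2.221111 = 4.3534

Z-interval: (x̄₁ - x̄₂) ± E = 6 ± 4.3534 = (1.6466, 10.3534)

Rounded to 2 decimal places:

(1.65, 10.35)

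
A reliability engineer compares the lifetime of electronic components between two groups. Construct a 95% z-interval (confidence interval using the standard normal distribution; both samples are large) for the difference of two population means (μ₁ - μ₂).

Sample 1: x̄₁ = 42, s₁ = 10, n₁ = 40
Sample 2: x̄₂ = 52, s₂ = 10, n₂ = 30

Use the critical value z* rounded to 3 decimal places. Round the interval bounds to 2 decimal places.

Both samples are large (n₁ = 40 ≥ 30, n₂ = 30 ≥ 30), so a z-interval for the difference of means applies.

Point estimate: x̄₁ - x̄₂ = 42 - 52 = -10

Standard error: SE = √(s₁²/n₁ + s₂²/n₂)
= √(10²/40 + 10²/30)
= √(2.500000 + 3.333333)
= 2.415229

For 95% confidence, z* = 1.96 (from standard normal table)
Margin of error: E = z* × SE = 1.96 × 2.415229 = 4.7338

Z-interval: (x̄₁ - x̄₂) ± E = -10 ± 4.7338 = (-14.7338, -5.2662)

Rounded to 2 decimal places:

(-14.73, -5.27)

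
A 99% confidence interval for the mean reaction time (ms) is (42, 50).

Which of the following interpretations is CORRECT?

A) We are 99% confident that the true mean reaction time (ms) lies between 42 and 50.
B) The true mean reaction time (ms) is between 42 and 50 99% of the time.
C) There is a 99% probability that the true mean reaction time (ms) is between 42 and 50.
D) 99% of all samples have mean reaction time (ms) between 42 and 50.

A confidence interval represents our confidence in the procedure, not a probability statement about the parameter.

Key concept: If we repeated this sampling process many times and computed a 99% CI each time, about 99% of those intervals would contain the true population parameter.

For this specific interval (42, 50):
- Midpoint (point estimate): 46
- Margin of error: 4

The correct interpretation is the one stating confidence that the true parameter lies in the interval — option A.

A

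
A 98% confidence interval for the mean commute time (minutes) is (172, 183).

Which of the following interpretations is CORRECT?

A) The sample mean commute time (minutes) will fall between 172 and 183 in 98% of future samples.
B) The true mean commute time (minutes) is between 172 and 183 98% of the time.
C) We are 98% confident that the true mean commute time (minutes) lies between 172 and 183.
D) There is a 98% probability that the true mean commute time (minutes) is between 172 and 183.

A confidence interval represents our confidence in the procedure, not a probability statement about the parameter.

Key concept: If we repeated this sampling process many times and computed a 98% CI each time, about 98% of those intervals would contain the true population parameter.

For this specific interval (172, 183):
- Midpoint (point estimate): 177.5
- Margin of error: 5.5

The correct interpretation is the one stating confidence that the true parameter lies in the interval — option C.

C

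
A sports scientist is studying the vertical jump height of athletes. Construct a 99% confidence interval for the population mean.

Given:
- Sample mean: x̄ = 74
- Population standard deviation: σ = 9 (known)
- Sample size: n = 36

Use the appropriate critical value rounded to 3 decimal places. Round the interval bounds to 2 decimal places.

The population standard deviation σ is known, so use a z-interval (standard normal critical value).

For 99% confidence, z* = 2.576 (from standard normal table)

Standard error: SE = σ/√n = 9/√36 = 1.500000

Margin of error: E = z* × SE = 2.576 × 1.500000 = 3.8640

Z-interval: x̄ ± E = 74 ± 3.8640 = (70.1360, 77.8640)

Rounded to 2 decimal places:

(70.14, 77.86)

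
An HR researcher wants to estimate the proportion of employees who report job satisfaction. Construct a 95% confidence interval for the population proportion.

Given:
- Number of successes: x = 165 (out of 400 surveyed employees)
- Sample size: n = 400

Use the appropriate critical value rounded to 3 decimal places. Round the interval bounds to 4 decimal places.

Sample proportion: p̂ = 165/400 = 0.412500

Check conditions for normal approximation:
  np̂ = 165 ≥ 10 ✓
  n(1-p̂) = 235 ≥ 10 ✓

The sample is large enough, so use a z-interval (normal approximation) for the proportion.

For 95% confidence, z* = 1.96 (from standard normal table)

Standard error: SE = √(p̂(1-p̂)/n) = √(0.412500×0.587500/400) = 0.02461421

Margin of error: E = z* × SE = 1.96 × 0.02461421 = 0.048244

Z-interval: p̂ ± E = 0.412500 ± 0.048244 = (0.364256, 0.460744)

Rounded to 4 decimal places:

(0.3643, 0.4607)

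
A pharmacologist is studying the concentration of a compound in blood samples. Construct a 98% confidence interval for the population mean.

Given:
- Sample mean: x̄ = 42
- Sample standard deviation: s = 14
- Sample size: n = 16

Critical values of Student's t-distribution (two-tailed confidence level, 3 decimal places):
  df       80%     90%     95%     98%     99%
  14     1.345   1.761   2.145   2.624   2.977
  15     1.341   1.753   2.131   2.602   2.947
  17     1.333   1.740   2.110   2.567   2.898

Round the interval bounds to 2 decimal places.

The population standard deviation σ is unknown (only the sample standard deviation s is given), so use a t-interval with df = n - 1 = 16 - 1 = 15.

For 98% confidence with df = 15, t* = 2.602 (from t-table)

Standard error: SE = s/√n = 14/√16 = 3.500000

Margin of error: E = t* × SE = 2.602 × 3.500000 = 9.1070

T-interval: x̄ ± E = 42 ± 9.1070 = (32.8930, 51.1070)

Rounded to 2 decimal places:

(32.89, 51.11)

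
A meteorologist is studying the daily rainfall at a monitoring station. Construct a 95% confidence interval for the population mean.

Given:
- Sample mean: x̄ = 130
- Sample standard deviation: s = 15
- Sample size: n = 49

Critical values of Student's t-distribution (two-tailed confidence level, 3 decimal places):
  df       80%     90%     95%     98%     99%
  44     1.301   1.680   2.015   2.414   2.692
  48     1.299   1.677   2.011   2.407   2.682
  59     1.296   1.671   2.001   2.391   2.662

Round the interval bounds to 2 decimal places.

The population standard deviation σ is unknown (only the sample standard deviation s is given), so use a t-interval with df = n - 1 = 49 - 1 = 48.

For 95% confidence with df = 48, t* = 2.011 (from t-table)

Standard error: SE = s/√n = 15/√49 = 2.142857

Margin of error: E = t* × SE = 2.011 × 2.142857 = 4.3093

T-interval: x̄ ± E = 130 ± 4.3093 = (125.6907, 134.3093)

Rounded to 2 decimal places:

(125.69, 134.31)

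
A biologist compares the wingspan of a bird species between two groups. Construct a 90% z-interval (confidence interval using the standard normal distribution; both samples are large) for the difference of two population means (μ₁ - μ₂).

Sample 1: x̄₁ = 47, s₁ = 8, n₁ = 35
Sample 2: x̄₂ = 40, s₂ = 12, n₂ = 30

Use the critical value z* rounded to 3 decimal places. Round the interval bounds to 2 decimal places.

Both samples are large (n₁ = 35 ≥ 30, n₂ = 30 ≥ 30), so a z-interval for the difference of means applies.

Point estimate: x̄₁ - x̄₂ = 47 - 40 = 7

Standard error: SE = √(s₁²/n₁ + s₂²/n₂)
= √(8²/35 + 12²/30)
= √(1.828571 + 4.800000)
= 2.574601

For 90% confidence, z* = 1.645 (from standard normal table)
Margin of error: E = z* × SE = 1.645 × 2.574601 = 4.2352

Z-interval: (x̄₁ - x̄₂) ± E = 7 ± 4.2352 = (2.7648, 11.2352)

Rounded to 2 decimal places:

(2.76, 11.24)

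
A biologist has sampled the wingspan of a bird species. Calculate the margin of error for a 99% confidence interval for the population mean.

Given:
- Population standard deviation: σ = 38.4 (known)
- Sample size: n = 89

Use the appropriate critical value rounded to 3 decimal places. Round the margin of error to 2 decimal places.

The population standard deviation σ is known, so use the z-interval margin of error formula.

For 99% confidence, z* = 2.576 (from standard normal table)

Margin of error formula for z-interval: E = z* × σ/√n

E = 2.576 × 38.4/√89
  = 2.576 × 4.070392
  = 10.4853

Rounded to 2 decimal places:

10.49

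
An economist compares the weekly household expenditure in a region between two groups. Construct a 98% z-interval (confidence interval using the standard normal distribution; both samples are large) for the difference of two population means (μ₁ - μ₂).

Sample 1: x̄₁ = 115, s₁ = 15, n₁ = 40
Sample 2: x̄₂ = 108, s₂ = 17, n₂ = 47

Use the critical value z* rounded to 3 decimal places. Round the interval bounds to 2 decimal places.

Both samples are large (n₁ = 40 ≥ 30, n₂ = 47 ≥ 30), so a z-interval for the difference of means applies.

Point estimate: x̄₁ - x̄₂ = 115 - 108 = 7

Standard error: SE = √(s₁²/n₁ + s₂²/n₂)
= √(15²/40 + 17²/47)
= √(5.625000 + 6.148936)
= 3.431317

For 98% confidence, z* = 2.326 (from standard normal table)
Margin of error: E = z* × SE = 2.326 × 3.431317 = 7.9812

Z-interval: (x̄₁ - x̄₂) ± E = 7 ± 7.9812 = (-0.9812, 14.9812)

Rounded to 2 decimal places:

(-0.98, 14.98)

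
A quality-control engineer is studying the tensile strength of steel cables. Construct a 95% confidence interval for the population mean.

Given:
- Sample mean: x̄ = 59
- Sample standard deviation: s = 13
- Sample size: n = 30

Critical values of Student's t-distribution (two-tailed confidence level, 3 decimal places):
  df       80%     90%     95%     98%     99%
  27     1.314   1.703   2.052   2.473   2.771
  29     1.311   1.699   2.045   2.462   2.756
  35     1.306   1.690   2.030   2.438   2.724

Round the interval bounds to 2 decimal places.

The population standard deviation σ is unknown (only the sample standard deviation s is given), so use a t-interval with df = n - 1 = 30 - 1 = 29.

For 95% confidence with df = 29, t* = 2.045 (from t-table)

Standard error: SE = s/√n = 13/√30 = 2.373464

Margin of error: E = t* × SE = 2.045 × 2.373464 = 4.8537

T-interval: x̄ ± E = 59 ± 4.8537 = (54.1463, 63.8537)

Rounded to 2 decimal places:

(54.15, 63.85)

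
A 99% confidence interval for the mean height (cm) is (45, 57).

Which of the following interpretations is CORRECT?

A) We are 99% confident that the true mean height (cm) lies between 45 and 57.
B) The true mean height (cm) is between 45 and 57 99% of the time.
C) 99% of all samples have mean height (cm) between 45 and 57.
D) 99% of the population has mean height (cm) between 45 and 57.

A confidence interval represents our confidence in the procedure, not a probability statement about the parameter.

Key concept: If we repeated this sampling process many times and computed a 99% CI each time, about 99% of those intervals would contain the true population parameter.

For this specific interval (45, 57):
- Midpoint (point estimate): 51
- Margin of error: 6

The correct interpretation is the one stating confidence that the true parameter lies in the interval — option A.

A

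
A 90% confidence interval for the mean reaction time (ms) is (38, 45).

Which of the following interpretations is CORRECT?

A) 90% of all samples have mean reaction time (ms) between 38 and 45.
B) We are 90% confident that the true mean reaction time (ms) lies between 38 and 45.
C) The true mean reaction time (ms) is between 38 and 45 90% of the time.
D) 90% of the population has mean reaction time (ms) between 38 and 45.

A confidence interval represents our confidence in the procedure, not a probability statement about the parameter.

Key concept: If we repeated this sampling process many times and computed a 90% CI each time, about 90% of those intervals would contain the true population parameter.

For this specific interval (38, 45):
- Midpoint (point estimate): 41.5
- Margin of error: 3.5

The correct interpretation is the one stating confidence that the true parameter lies in the interval — option B.

B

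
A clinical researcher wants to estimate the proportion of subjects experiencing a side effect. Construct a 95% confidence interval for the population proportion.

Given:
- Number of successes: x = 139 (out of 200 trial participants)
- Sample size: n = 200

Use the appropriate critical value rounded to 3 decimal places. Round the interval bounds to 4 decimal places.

Sample proportion: p̂ = 139/200 = 0.695000

Check conditions for normal approximation:
  np̂ = 139 ≥ 10 ✓
  n(1-p̂) = 61 ≥ 10 ✓

The sample is large enough, so use a z-interval (normal approximation) for the proportion.

For 95% confidence, z* = 1.96 (from standard normal table)

Standard error: SE = √(p̂(1-p̂)/n) = √(0.695000×0.305000/200) = 0.03255572

Margin of error: E = z* × SE = 1.96 × 0.03255572 = 0.063809

Z-interval: p̂ ± E = 0.695000 ± 0.063809 = (0.631191, 0.758809)

Rounded to 4 decimal places:

(0.6312, 0.7588)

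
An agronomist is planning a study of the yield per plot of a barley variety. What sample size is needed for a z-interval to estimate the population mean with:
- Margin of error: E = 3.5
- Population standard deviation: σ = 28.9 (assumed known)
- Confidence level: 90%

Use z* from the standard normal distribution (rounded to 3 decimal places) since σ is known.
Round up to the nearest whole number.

Using z* since population σ is known (z-interval formula).

For 90% confidence, z* = 1.645 (from standard normal table)

Sample size formula for z-interval: n = (z*σ/E)²

n = (1.645 × 28.9 / 3.5)²
  = (13.583000)²
  = 184.4979

Round up to the nearest whole number: n = 185

185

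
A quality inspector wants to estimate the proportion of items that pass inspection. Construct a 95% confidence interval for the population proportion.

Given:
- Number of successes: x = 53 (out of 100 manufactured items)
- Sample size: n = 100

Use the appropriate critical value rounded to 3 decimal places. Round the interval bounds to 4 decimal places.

Sample proportion: p̂ = 53/100 = 0.530000

Check conditions for normal approximation:
  np̂ = 53 ≥ 10 ✓
  n(1-p̂) = 47 ≥ 10 ✓

The sample is large enough, so use a z-interval (normal approximation) for the proportion.

For 95% confidence, z* = 1.96 (from standard normal table)

Standard error: SE = √(p̂(1-p̂)/n) = √(0.530000×0.470000/100) = 0.04990992

Margin of error: E = z* × SE = 1.96 × 0.04990992 = 0.097823

Z-interval: p̂ ± E = 0.530000 ± 0.097823 = (0.432177, 0.627823)

Rounded to 4 decimal places:

(0.4322, 0.6278)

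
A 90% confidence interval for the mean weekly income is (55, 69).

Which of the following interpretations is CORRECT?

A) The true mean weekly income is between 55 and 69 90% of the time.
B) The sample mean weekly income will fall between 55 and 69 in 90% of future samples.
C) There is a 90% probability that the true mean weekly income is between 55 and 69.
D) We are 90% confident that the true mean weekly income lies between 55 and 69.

A confidence interval represents our confidence in the procedure, not a probability statement about the parameter.

Key concept: If we repeated this sampling process many times and computed a 90% CI each time, about 90% of those intervals would contain the true population parameter.

For this specific interval (55, 69):
- Midpoint (point estimate): 62
- Margin of error: 7

The correct interpretation is the one stating confidence that the true parameter lies in the interval — option D.

D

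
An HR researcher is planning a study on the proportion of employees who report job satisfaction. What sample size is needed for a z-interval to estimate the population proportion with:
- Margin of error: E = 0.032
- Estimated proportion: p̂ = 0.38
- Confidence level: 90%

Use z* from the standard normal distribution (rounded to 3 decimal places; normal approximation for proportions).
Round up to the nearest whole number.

Using z* for proportion z-interval (normal approximation).

For 90% confidence, z* = 1.645 (from standard normal table)

Sample size formula for proportion z-interval: n = z*²p̂(1-p̂)/E²

n = 1.645² × 0.38 × 0.62 / 0.032²
  = 2.706025 × 0.2356 / 0.001024
  = 622.5972

Round up to the nearest whole number: n = 623

623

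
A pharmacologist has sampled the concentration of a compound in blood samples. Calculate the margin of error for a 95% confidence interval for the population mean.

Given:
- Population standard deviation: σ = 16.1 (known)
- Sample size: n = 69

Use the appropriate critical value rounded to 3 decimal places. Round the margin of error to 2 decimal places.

The population standard deviation σ is known, so use the z-interval margin of error formula.

For 95% confidence, z* = 1.96 (from standard normal table)

Margin of error formula for z-interval: E = z* × σ/√n

E = 1.96 × 16.1/√69
  = 1.96 × 1.938212
  = 3.7989

Rounded to 2 decimal places:

3.80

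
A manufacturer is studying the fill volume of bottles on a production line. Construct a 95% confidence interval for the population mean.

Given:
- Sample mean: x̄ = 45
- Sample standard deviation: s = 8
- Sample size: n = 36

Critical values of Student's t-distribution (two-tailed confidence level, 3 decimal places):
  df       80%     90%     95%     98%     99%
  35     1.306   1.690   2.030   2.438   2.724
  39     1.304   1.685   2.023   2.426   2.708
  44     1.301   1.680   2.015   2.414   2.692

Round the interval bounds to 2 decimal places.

The population standard deviation σ is unknown (only the sample standard deviation s is given), so use a t-interval with df = n - 1 = 36 - 1 = 35.

For 95% confidence with df = 35, t* = 2.030 (from t-table)

Standard error: SE = s/√n = 8/√36 = 1.333333

Margin of error: E = t* × SE = 2.030 × 1.333333 = 2.7067

T-interval: x̄ ± E = 45 ± 2.7067 = (42.2933, 47.7067)

Rounded to 2 decimal places:

(42.29, 47.71)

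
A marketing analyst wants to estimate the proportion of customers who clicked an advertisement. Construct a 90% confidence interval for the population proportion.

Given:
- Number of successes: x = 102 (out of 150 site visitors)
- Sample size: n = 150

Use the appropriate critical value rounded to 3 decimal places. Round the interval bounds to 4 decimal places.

Sample proportion: p̂ = 102/150 = 0.680000

Check conditions for normal approximation:
  np̂ = 102 ≥ 10 ✓
  n(1-p̂) = 48 ≥ 10 ✓

The sample is large enough, so use a z-interval (normal approximation) for the proportion.

For 90% confidence, z* = 1.645 (from standard normal table)

Standard error: SE = √(p̂(1-p̂)/n) = √(0.680000×0.320000/150) = 0.03808762

Margin of error: E = z* × SE = 1.645 × 0.03808762 = 0.062654

Z-interval: p̂ ± E = 0.680000 ± 0.062654 = (0.617346, 0.742654)

Rounded to 4 decimal places:

(0.6173, 0.7427)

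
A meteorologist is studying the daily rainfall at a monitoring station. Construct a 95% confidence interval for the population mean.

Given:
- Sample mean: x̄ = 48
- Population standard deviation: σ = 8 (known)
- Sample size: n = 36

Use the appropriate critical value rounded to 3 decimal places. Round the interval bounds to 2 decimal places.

The population standard deviation σ is known, so use a z-interval (standard normal critical value).

For 95% confidence, z* = 1.96 (from standard normal table)

Standard error: SE = σ/√n = 8/√36 = 1.333333

Margin of error: E = z* × SE = 1.96 × 1.333333 = 2.6133

Z-interval: x̄ ± E = 48 ± 2.6133 = (45.3867, 50.6133)

Rounded to 2 decimal places:

(45.39, 50.61)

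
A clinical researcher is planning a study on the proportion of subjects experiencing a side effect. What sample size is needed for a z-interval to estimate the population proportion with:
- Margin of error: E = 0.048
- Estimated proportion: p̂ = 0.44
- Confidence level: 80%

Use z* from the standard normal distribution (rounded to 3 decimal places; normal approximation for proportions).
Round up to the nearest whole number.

Using z* for proportion z-interval (normal approximation).

For 80% confidence, z* = 1.282 (from standard normal table)

Sample size formula for proportion z-interval: n = z*²p̂(1-p̂)/E²

n = 1.282² × 0.44 × 0.56 / 0.048²
  = 1.643524 × 0.2464 / 0.002304
  = 175.7658

Round up to the nearest whole number: n = 176

176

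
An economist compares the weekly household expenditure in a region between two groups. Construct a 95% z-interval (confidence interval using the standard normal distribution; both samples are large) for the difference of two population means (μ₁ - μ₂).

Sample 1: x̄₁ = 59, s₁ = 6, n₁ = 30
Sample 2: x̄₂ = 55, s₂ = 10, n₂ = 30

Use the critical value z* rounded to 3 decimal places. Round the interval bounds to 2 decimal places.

Both samples are large (n₁ = 30 ≥ 30, n₂ = 30 ≥ 30), so a z-interval for the difference of means applies.

Point estimate: x̄₁ - x̄₂ = 59 - 55 = 4

Standard error: SE = √(s₁²/n₁ + s₂²/n₂)
= √(6²/30 + 10²/30)
= √(1.200000 + 3.333333)
= 2.129163

For 95% confidence, z* = 1.96 (from standard normal table)
Margin of error: E = z* × SE = 1.96 × 2.129163 = 4.1732

Z-interval: (x̄₁ - x̄₂) ± E = 4 ± 4.1732 = (-0.1732, 8.1732)

Rounded to 2 decimal places:

(-0.17, 8.17)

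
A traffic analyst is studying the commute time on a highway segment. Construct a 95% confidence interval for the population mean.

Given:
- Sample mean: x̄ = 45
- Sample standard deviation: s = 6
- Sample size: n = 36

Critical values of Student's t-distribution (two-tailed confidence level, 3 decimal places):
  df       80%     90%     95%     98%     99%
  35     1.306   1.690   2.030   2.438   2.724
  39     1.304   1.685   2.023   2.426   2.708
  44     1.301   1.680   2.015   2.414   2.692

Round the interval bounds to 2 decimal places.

The population standard deviation σ is unknown (only the sample standard deviation s is given), so use a t-interval with df = n - 1 = 36 - 1 = 35.

For 95% confidence with df = 35, t* = 2.030 (from t-table)

Standard error: SE = s/√n = 6/√36 = 1.000000

Margin of error: E = t* × SE = 2.030 × 1.000000 = 2.0300

T-interval: x̄ ± E = 45 ± 2.0300 = (42.9700, 47.0300)

Rounded to 2 decimal places:

(42.97, 47.03)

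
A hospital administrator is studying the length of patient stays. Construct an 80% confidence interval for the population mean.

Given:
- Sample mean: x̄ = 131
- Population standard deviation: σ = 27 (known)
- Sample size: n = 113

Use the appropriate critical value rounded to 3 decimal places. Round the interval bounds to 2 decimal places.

The population standard deviation σ is known, so use a z-interval (standard normal critical value).

For 80% confidence, z* = 1.282 (from standard normal table)

Standard error: SE = σ/√n = 27/√113 = 2.539946

Margin of error: E = z* × SE = 1.282 × 2.539946 = 3.2562

Z-interval: x̄ ± E = 131 ± 3.2562 = (127.7438, 134.2562)

Rounded to 2 decimal places:

(127.74, 134.26)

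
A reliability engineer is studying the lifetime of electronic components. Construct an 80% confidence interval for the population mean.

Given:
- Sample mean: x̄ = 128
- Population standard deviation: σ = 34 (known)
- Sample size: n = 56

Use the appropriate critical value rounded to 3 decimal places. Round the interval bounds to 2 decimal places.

The population standard deviation σ is known, so use a z-interval (standard normal critical value).

For 80% confidence, z* = 1.282 (from standard normal table)

Standard error: SE = σ/√n = 34/√56 = 4.543441

Margin of error: E = z* × SE = 1.282 × 4.543441 = 5.8247

Z-interval: x̄ ± E = 128 ± 5.8247 = (122.1753, 133.8247)

Rounded to 2 decimal places:

(122.18, 133.82)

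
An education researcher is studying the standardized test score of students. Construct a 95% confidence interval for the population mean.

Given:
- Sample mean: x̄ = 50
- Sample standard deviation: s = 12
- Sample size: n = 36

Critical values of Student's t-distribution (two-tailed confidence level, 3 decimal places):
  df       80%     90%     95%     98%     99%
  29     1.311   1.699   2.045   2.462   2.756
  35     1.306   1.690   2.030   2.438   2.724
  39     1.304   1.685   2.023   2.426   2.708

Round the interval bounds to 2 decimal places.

The population standard deviation σ is unknown (only the sample standard deviation s is given), so use a t-interval with df = n - 1 = 36 - 1 = 35.

For 95% confidence with df = 35, t* = 2.030 (from t-table)

Standard error: SE = s/√n = 12/√36 = 2.000000

Margin of error: E = t* × SE = 2.030 × 2.000000 = 4.0600

T-interval: x̄ ± E = 50 ± 4.0600 = (45.9400, 54.0600)

Rounded to 2 decimal places:

(45.94, 54.06)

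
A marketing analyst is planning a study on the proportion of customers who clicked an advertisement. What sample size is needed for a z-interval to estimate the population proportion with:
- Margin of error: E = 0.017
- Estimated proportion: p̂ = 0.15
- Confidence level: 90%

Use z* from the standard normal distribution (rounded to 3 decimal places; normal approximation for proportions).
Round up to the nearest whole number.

Using z* for proportion z-interval (normal approximation).

For 90% confidence, z* = 1.645 (from standard normal table)

Sample size formula for proportion z-interval: n = z*²p̂(1-p̂)/E²

n = 1.645² × 0.15 × 0.85 / 0.017²
  = 2.706025 × 0.1275 / 0.000289
  = 1193.8346

Round up to the nearest whole number: n = 1194

1194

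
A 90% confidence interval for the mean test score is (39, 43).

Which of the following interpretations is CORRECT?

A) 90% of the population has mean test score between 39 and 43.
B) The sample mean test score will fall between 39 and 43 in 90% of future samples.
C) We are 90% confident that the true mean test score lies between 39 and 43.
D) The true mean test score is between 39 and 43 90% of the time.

A confidence interval represents our confidence in the procedure, not a probability statement about the parameter.

Key concept: If we repeated this sampling process many times and computed a 90% CI each time, about 90% of those intervals would contain the true population parameter.

For this specific interval (39, 43):
- Midpoint (point estimate): 41
- Margin of error: 2

The correct interpretation is the one stating confidence that the true parameter lies in the interval — option C.

C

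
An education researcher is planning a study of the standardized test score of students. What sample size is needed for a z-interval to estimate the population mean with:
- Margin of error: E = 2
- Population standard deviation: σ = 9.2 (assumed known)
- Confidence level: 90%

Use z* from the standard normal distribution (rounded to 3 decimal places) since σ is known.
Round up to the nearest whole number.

Using z* since population σ is known (z-interval formula).

For 90% confidence, z* = 1.645 (from standard normal table)

Sample size formula for z-interval: n = (z*σ/E)²

n = (1.645 × 9.2 / 2)²
  = (7.567000)²
  = 57.2595

Round up to the nearest whole number: n = 58

58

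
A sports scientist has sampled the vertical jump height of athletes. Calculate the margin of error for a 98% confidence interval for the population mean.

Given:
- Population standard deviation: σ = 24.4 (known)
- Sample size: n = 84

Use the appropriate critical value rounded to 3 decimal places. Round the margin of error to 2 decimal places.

The population standard deviation σ is known, so use the z-interval margin of error formula.

For 98% confidence, z* = 2.326 (from standard normal table)

Margin of error formula for z-interval: E = z* × σ/√n

E = 2.326 × 24.4/√84
  = 2.326 × 2.662258
  = 6.1924

Rounded to 2 decimal places:

6.19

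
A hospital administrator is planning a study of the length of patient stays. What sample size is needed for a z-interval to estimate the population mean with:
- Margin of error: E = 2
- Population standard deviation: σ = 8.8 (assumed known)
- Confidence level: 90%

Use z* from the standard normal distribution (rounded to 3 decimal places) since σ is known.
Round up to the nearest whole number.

Using z* since population σ is known (z-interval formula).

For 90% confidence, z* = 1.645 (from standard normal table)

Sample size formula for z-interval: n = (z*σ/E)²

n = (1.645 × 8.8 / 2)²
  = (7.238000)²
  = 52.3886

Round up to the nearest whole number: n = 53

53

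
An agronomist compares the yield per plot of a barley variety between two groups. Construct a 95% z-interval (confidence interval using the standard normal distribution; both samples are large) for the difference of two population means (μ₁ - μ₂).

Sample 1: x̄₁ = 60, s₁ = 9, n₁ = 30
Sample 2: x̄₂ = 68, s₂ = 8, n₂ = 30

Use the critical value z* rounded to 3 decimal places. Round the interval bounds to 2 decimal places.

Both samples are large (n₁ = 30 ≥ 30, n₂ = 30 ≥ 30), so a z-interval for the difference of means applies.

Point estimate: x̄₁ - x̄₂ = 60 - 68 = -8

Standard error: SE = √(s₁²/n₁ + s₂²/n₂)
= √(9²/30 + 8²/30)
= √(2.700000 + 2.133333)
= 2.198484

For 95% confidence, z* = 1.96 (from standard normal table)
Margin of error: E = z* × SE = 1.96 × 2.198484 = 4.3090

Z-interval: (x̄₁ - x̄₂) ± E = -8 ± 4.3090 = (-12.3090, -3.6910)

Rounded to 2 decimal places:

(-12.31, -3.69)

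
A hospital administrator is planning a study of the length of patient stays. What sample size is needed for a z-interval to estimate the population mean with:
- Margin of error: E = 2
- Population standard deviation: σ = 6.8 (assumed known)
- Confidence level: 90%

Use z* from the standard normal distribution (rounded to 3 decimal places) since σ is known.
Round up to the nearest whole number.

Using z* since population σ is known (z-interval formula).

For 90% confidence, z* = 1.645 (from standard normal table)

Sample size formula for z-interval: n = (z*σ/E)²

n = (1.645 × 6.8 / 2)²
  = (5.593000)²
  = 31.2816

Round up to the nearest whole number: n = 32

32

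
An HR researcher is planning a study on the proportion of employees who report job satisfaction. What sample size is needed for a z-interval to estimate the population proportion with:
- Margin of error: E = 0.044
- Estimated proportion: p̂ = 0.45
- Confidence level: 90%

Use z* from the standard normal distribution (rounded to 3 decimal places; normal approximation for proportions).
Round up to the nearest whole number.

Using z* for proportion z-interval (normal approximation).

For 90% confidence, z* = 1.645 (from standard normal table)

Sample size formula for proportion z-interval: n = z*²p̂(1-p̂)/E²

n = 1.645² × 0.45 × 0.55 / 0.044²
  = 2.706025 × 0.2475 / 0.001936
  = 345.9407

Round up to the nearest whole number: n = 346

346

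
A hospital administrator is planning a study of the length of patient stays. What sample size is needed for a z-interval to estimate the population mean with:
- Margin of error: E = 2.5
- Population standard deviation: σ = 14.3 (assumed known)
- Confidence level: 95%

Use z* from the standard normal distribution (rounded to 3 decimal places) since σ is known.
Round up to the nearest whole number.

Using z* since population σ is known (z-interval formula).

For 95% confidence, z* = 1.96 (from standard normal table)

Sample size formula for z-interval: n = (z*σ/E)²

n = (1.96 × 14.3 / 2.5)²
  = (11.211200)²
  = 125.6910

Round up to the nearest whole number: n = 126

126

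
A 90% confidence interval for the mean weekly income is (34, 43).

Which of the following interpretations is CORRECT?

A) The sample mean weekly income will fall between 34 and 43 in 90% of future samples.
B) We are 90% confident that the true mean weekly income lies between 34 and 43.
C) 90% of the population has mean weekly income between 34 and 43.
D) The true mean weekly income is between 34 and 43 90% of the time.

A confidence interval represents our confidence in the procedure, not a probability statement about the parameter.

Key concept: If we repeated this sampling process many times and computed a 90% CI each time, about 90% of those intervals would contain the true population parameter.

For this specific interval (34, 43):
- Midpoint (point estimate): 38.5
- Margin of error: 4.5

The correct interpretation is the one stating confidence that the true parameter lies in the interval — option B.

B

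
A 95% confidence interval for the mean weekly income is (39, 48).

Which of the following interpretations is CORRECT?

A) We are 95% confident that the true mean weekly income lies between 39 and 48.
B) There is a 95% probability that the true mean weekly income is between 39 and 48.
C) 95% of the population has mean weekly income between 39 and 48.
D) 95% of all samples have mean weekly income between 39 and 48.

A confidence interval represents our confidence in the procedure, not a probability statement about the parameter.

Key concept: If we repeated this sampling process many times and computed a 95% CI each time, about 95% of those intervals would contain the true population parameter.

For this specific interval (39, 48):
- Midpoint (point estimate): 43.5
- Margin of error: 4.5

The correct interpretation is the one stating confidence that the true parameter lies in the interval — option A.

A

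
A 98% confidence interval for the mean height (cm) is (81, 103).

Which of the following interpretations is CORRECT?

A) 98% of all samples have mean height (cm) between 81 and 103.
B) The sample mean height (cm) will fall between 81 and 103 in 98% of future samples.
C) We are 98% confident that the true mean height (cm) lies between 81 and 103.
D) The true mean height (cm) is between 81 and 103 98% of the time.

A confidence interval represents our confidence in the procedure, not a probability statement about the parameter.

Key concept: If we repeated this sampling process many times and computed a 98% CI each time, about 98% of those intervals would contain the true population parameter.

For this specific interval (81, 103):
- Midpoint (point estimate): 92
- Margin of error: 11

The correct interpretation is the one stating confidence that the true parameter lies in the interval — option C.

C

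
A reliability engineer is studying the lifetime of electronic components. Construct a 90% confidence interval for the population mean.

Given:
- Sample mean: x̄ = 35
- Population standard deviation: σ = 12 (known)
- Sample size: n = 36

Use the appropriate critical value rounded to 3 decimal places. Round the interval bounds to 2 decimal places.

The population standard deviation σ is known, so use a z-interval (standard normal critical value).

For 90% confidence, z* = 1.645 (from standard normal table)

Standard error: SE = σ/√n = 12/√36 = 2.000000

Margin of error: E = z* × SE = 1.645 × 2.000000 = 3.2900

Z-interval: x̄ ± E = 35 ± 3.2900 = (31.7100, 38.2900)

Rounded to 2 decimal places:

(31.71, 38.29)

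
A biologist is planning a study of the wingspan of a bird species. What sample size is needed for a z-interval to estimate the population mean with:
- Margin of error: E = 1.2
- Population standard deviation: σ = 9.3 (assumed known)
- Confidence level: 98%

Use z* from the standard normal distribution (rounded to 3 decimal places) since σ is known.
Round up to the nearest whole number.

Using z* since population σ is known (z-interval formula).

For 98% confidence, z* = 2.326 (from standard normal table)

Sample size formula for z-interval: n = (z*σ/E)²

n = (2.326 × 9.3 / 1.2)²
  = (18.026500)²
  = 324.9547

Round up to the nearest whole number: n = 325

325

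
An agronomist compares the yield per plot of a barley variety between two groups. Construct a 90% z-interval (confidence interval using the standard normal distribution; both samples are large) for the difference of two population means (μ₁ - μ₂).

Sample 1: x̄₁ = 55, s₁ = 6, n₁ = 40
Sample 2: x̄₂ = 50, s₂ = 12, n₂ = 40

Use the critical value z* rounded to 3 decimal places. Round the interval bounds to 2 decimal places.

Both samples are large (n₁ = 40 ≥ 30, n₂ = 40 ≥ 30), so a z-interval for the difference of means applies.

Point estimate: x̄₁ - x̄₂ = 55 - 50 = 5

Standard error: SE = √(s₁²/n₁ + s₂²/n₂)
= √(6²/40 + 12²/40)
= √(0.900000 + 3.600000)
= 2.121320

For 90% confidence, z* = 1.645 (from standard normal table)
Margin of error: E = z* × SE = 1.645 × 2.121320 = 3.4896

Z-interval: (x̄₁ - x̄₂) ± E = 5 ± 3.4896 = (1.5104, 8.4896)

Rounded to 2 decimal places:

(1.51, 8.49)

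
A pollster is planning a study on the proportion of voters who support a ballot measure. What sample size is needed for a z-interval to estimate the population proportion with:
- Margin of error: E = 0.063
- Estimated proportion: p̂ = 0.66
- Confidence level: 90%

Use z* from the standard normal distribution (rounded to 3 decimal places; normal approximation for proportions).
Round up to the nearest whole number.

Using z* for proportion z-interval (normal approximation).

For 90% confidence, z* = 1.645 (from standard normal table)

Sample size formula for proportion z-interval: n = z*²p̂(1-p̂)/E²

n = 1.645² × 0.66 × 0.34 / 0.063²
  = 2.706025 × 0.2244 / 0.003969
  = 152.9937

Round up to the nearest whole number: n = 153

153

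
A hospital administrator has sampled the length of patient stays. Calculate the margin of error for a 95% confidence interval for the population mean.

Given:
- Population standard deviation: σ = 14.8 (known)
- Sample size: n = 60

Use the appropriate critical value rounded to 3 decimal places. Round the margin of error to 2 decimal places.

The population standard deviation σ is known, so use the z-interval margin of error formula.

For 95% confidence, z* = 1.96 (from standard normal table)

Margin of error formula for z-interval: E = z* × σ/√n

E = 1.96 × 14.8/√60
  = 1.96 × 1.910672
  = 3.7449

Rounded to 2 decimal places:

3.74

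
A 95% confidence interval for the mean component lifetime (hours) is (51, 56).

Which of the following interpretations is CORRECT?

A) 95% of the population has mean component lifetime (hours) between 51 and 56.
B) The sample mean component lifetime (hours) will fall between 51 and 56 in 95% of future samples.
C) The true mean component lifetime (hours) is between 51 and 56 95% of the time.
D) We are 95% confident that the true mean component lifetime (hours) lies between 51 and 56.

A confidence interval represents our confidence in the procedure, not a probability statement about the parameter.

Key concept: If we repeated this sampling process many times and computed a 95% CI each time, about 95% of those intervals would contain the true population parameter.

For this specific interval (51, 56):
- Midpoint (point estimate): 53.5
- Margin of error: 2.5

The correct interpretation is the one stating confidence that the true parameter lies in the interval — option D.

D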